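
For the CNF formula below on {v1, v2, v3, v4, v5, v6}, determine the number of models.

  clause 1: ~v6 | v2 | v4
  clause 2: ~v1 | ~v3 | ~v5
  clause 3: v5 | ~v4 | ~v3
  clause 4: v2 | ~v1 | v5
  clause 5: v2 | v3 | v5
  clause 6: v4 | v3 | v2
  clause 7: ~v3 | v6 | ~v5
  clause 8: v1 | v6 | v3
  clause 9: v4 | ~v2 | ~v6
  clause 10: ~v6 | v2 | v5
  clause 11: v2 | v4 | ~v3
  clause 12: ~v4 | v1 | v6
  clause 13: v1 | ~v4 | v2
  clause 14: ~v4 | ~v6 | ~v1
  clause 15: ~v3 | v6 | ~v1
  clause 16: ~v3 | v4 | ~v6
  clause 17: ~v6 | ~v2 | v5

There are 2^6 = 64 truth assignments over (v1, v2, v3, v4, v5, v6).
Split on v2. With v2 = 1, the clauses containing v2 are satisfied and ~v2 drops from the rest; 7 of the 2^5 = 32 assignments to the other variables satisfy what remains.
With v2 = 0, by the same count on the reduced clause set, 1 assignment works.
(One model: v1=F, v2=T, v3=F, v4=T, v5=T, v6=T.)
Total: 7 + 1 = 8.

8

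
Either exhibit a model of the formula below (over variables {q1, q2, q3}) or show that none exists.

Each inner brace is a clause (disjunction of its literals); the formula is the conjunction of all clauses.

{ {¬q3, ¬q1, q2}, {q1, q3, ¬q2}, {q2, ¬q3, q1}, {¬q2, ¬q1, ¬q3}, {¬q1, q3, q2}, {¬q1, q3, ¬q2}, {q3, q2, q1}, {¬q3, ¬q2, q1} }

UNSATISFIABLE

Case q3 = False:
Case q1 = True:
Unit clause (q2) forces q2 = True.
That conflicts with the unit clause (¬q2).
So q1 must be the other value — set q1 = False.
Unit clause (¬q2) forces q2 = False.
That conflicts with the unit clause (q2).
Both values of q1 lead to a conflict.
So q3 must be the other value — set q3 = True.
Case q1 = False:
Unit clause (q2) forces q2 = True.
That conflicts with the unit clause (¬q2).
So q1 must be the other value — set q1 = True.
Unit clause (q2) forces q2 = True.
That conflicts with the unit clause (¬q2).
Both values of q1 lead to a conflict.
Both values of q3 lead to a conflict.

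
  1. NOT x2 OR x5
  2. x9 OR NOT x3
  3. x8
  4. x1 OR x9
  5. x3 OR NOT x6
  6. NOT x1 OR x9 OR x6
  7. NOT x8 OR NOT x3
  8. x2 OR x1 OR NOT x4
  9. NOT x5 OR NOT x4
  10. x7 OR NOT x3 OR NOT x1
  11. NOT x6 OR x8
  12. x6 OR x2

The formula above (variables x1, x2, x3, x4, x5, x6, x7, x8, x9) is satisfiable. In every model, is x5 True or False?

Suppose x5 = false.
The clause (NOT x2) is unit, so x2 = false.
The clause (x8) is unit, so x8 = true.
The clause (NOT x3) is unit, so x3 = false.
The clause (NOT x6) is unit, so x6 = false.
But (x6) is also a unit clause — contradiction.
So every satisfying assignment has x5 = True.

True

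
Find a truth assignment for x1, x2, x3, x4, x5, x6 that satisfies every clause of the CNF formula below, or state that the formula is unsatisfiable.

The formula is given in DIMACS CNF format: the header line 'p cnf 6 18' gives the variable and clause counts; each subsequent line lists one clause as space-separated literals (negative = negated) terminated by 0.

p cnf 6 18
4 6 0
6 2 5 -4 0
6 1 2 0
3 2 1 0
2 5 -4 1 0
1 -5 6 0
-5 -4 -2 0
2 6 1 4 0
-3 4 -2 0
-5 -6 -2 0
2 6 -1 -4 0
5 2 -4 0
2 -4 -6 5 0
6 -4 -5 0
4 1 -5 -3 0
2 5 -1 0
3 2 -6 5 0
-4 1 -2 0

Case x4 = False:
Unit clause (x6) forces x6 = True.
Case x3 = True:
Unit clause (¬x2) forces x2 = False.
Case x1 = False:
Unit clause (¬x5) forces x5 = False.
This assignment satisfies each clause.

x1: False; x2: False; x3: True; x4: False; x5: False; x6: True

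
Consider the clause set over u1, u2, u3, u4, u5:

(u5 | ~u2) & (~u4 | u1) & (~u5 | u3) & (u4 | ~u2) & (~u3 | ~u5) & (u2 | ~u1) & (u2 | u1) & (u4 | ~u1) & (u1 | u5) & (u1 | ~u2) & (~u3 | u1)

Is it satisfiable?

No

Case u5 = 1:
The clause (u3) is unit, so u3 = 1.
Now (~u3) is unsatisfied and unit — conflict.
Backtrack on u5: now try u5 = 0.
The clause (~u2) is unit, so u2 = 0.
The clause (~u1) is unit, so u1 = 0.
Now (u1) is unsatisfied and unit — conflict.
Either choice for u5 ends in contradiction.
No assignment satisfies every clause.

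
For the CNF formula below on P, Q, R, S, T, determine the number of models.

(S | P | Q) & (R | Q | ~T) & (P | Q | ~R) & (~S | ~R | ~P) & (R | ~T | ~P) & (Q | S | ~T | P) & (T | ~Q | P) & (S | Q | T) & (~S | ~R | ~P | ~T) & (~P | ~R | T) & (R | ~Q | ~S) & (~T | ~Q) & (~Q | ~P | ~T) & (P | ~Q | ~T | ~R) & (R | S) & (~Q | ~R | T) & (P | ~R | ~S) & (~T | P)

3

There are 2^5 = 32 truth assignments over (P, Q, R, S, T).
Split on S. With S = 1, the clauses containing S are satisfied and ~S drops from the rest; 2 of the 2^4 = 16 assignments to the other variables satisfy what remains.
With S = 0, by the same count on the reduced clause set, 1 assignment works.
Total: 2 + 1 = 3.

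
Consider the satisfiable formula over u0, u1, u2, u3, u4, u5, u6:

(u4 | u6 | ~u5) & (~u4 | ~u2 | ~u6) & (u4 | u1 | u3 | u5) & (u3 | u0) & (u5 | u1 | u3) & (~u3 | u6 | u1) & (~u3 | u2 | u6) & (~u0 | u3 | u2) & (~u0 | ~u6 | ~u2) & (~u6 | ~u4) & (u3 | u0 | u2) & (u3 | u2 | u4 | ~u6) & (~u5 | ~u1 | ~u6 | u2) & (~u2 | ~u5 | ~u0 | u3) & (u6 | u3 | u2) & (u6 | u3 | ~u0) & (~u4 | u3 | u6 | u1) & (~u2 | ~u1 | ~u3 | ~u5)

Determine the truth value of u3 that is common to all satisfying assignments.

True

Suppose u3 = 0.
From the singleton clause (u0), u0 = 1.
From the singleton clause (u2), u2 = 1.
From the singleton clause (~u6), u6 = 0.
But (u6) is also a unit clause — contradiction.
So every satisfying assignment has u3 = True.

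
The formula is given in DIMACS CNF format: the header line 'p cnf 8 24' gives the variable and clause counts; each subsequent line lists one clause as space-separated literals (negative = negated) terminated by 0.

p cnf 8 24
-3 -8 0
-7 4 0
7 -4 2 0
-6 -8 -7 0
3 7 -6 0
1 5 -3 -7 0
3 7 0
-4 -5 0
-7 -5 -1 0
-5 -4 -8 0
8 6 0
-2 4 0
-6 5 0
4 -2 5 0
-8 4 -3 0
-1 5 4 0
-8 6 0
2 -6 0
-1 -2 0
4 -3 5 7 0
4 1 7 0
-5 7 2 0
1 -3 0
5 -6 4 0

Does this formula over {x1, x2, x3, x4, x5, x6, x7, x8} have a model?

Branch on x3: set x3 = False.
The clause (x7) is unit, so x7 = True.
The clause (x4) is unit, so x4 = True.
The clause (¬x5) is unit, so x5 = False.
The clause (¬x6) is unit, so x6 = False.
The clause (x8) is unit, so x8 = True.
Now (¬x8) is unsatisfied and unit — conflict.
Undo x3 and try x3 = True.
The clause (¬x8) is unit, so x8 = False.
The clause (x6) is unit, so x6 = True.
The clause (x5) is unit, so x5 = True.
The clause (¬x4) is unit, so x4 = False.
The clause (¬x7) is unit, so x7 = False.
The clause (¬x2) is unit, so x2 = False.
Now (x2) is unsatisfied and unit — conflict.
Both values of x3 lead to a conflict.
No assignment satisfies every clause.

No, unsatisfiable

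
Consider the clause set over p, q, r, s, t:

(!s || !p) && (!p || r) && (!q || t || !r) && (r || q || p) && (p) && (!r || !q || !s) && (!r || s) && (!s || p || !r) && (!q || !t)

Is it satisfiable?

No, unsatisfiable

The clause (p) is unit, so p = true.
The clause (!s) is unit, so s = false.
The clause (r) is unit, so r = true.
That conflicts with the unit clause (!r).
No assignment satisfies every clause.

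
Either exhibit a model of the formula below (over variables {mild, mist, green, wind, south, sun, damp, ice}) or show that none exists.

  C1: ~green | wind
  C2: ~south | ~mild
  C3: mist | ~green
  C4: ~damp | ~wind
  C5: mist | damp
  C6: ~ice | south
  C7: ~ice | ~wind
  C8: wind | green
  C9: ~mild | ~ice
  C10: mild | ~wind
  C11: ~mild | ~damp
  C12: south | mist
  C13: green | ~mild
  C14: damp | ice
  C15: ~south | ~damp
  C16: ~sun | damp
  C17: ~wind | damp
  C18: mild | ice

Try green = 0.
The clause (wind) is unit, so wind = 1.
The clause (~damp) is unit, so damp = 0.
Now (damp) is unsatisfied and unit — conflict.
That branch fails; take green = 1 instead.
The clause (wind) is unit, so wind = 1.
The clause (mist) is unit, so mist = 1.
The clause (~damp) is unit, so damp = 0.
Now (damp) is unsatisfied and unit — conflict.
Neither green = 1 nor green = 0 works.

UNSATISFIABLE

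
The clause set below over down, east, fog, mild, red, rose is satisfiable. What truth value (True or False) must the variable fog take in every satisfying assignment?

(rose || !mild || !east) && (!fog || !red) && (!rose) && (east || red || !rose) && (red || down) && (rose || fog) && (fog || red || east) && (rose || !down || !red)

Suppose fog = false.
The clause (!rose) is unit, so rose = false.
But (rose) is also a unit clause — contradiction.
So every satisfying assignment has fog = True.

True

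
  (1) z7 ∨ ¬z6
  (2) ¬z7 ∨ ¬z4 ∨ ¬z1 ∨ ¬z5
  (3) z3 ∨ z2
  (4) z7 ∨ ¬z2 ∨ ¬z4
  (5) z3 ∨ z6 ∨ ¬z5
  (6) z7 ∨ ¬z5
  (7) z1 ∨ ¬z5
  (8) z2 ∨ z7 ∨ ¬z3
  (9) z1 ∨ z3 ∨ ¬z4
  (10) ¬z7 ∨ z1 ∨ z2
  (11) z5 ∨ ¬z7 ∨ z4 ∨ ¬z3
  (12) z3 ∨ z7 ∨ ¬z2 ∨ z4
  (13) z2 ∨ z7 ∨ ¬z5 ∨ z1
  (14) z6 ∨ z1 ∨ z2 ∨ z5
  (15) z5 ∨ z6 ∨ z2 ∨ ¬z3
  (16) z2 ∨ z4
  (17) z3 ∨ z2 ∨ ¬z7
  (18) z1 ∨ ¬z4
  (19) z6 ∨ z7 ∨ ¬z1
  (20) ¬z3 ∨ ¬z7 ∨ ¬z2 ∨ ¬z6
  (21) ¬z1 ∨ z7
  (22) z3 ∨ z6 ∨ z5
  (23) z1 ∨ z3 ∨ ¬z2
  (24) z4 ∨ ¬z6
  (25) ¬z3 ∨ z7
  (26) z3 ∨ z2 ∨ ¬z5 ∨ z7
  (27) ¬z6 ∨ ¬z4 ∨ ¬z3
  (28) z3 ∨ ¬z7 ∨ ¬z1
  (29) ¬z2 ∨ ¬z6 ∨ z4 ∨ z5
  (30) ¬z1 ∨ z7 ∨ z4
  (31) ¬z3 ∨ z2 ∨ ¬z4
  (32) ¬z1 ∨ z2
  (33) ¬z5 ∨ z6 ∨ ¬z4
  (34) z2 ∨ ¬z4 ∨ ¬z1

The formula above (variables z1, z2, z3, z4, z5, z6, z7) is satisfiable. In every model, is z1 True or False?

Suppose z1 = False.
From the singleton clause (¬z5), z5 = False.
From the singleton clause (¬z4), z4 = False.
From the singleton clause (z2), z2 = True.
From the singleton clause (z3), z3 = True.
From the singleton clause (¬z7), z7 = False.
That conflicts with the unit clause (z7).
So every satisfying assignment has z1 = True.

True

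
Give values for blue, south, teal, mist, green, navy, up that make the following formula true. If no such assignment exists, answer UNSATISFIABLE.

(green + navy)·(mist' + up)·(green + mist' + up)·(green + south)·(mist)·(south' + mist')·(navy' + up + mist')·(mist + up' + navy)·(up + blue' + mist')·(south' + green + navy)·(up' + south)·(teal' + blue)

UNSATISFIABLE

The clause (mist) is unit, so mist = 1.
The clause (up) is unit, so up = 1.
The clause (south') is unit, so south = 0.
Now (south) is unsatisfied and unit — conflict.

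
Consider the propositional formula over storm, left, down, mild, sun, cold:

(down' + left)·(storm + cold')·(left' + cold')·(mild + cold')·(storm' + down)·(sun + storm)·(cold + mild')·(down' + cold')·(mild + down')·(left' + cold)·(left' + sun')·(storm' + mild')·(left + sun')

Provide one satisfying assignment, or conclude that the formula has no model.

UNSATISFIABLE

Suppose down = 0.
The clause (storm') is unit, so storm = 0.
The clause (cold') is unit, so cold = 0.
The clause (sun) is unit, so sun = 1.
The clause (mild') is unit, so mild = 0.
The clause (left') is unit, so left = 0.
But (left) is also a unit clause — contradiction.
Undo down and try down = 1.
The clause (left) is unit, so left = 1.
The clause (cold') is unit, so cold = 0.
But (cold) is also a unit clause — contradiction.
Either choice for down ends in contradiction.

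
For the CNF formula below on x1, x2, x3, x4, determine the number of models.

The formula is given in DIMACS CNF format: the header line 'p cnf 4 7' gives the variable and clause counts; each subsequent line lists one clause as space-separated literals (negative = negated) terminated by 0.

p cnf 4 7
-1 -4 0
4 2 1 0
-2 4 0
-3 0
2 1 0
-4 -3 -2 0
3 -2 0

There are 2^4 = 16 truth assignments over (x1, x2, x3, x4).
Split on x3. With x3 = True, the clauses containing x3 are satisfied and ¬x3 drops from the rest; 0 of the 2^3 = 8 assignments to the other variables satisfy what remains.
With x3 = False, by the same count on the reduced clause set, 1 assignment works.
(One model: x1=T, x2=F, x3=F, x4=F.)
Total: 0 + 1 = 1.

1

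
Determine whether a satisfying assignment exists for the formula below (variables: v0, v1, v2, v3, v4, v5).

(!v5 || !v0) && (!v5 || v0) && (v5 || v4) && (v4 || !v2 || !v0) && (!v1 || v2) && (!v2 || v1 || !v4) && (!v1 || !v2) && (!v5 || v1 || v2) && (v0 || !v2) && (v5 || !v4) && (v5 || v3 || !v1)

Suppose v5 = false.
(v4) alone gives v4 = true.
Now (!v4) is unsatisfied and unit — conflict.
So v5 must be the other value — set v5 = true.
(!v0) alone gives v0 = false.
Now (v0) is unsatisfied and unit — conflict.
Neither v5 = true nor v5 = false works.
No assignment satisfies every clause.

No, unsatisfiable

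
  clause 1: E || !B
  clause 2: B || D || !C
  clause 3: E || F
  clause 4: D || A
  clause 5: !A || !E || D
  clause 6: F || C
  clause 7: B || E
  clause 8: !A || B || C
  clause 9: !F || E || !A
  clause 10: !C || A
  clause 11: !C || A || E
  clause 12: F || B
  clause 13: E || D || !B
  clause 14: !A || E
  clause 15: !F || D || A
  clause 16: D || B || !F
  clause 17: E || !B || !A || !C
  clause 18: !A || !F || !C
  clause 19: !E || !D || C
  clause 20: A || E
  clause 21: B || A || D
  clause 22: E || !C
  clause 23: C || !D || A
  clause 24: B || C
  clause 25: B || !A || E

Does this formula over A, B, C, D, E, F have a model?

Try E = true.
Try D = true.
(C) alone gives C = true.
(A) alone gives A = true.
(!F) alone gives F = false.
(B) alone gives B = true.
This assignment satisfies each clause.
A satisfying assignment: A: true, B: true, C: true, D: true, E: true, F: false.

Satisfiable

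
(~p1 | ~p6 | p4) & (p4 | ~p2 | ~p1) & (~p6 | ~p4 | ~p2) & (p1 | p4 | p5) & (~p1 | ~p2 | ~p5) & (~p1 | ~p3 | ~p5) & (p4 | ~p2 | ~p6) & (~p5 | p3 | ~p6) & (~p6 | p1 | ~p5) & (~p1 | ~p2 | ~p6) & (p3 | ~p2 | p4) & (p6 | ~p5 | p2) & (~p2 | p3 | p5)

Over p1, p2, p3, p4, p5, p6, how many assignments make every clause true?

There are 2^6 = 64 truth assignments over (p1, p2, p3, p4, p5, p6).
Split on p6. With p6 = 1, the clauses containing p6 are satisfied and ~p6 drops from the rest; 4 of the 2^5 = 32 assignments to the other variables satisfy what remains.
With p6 = 0, by the same count on the reduced clause set, 11 assignments work.
Total: 4 + 11 = 15.

15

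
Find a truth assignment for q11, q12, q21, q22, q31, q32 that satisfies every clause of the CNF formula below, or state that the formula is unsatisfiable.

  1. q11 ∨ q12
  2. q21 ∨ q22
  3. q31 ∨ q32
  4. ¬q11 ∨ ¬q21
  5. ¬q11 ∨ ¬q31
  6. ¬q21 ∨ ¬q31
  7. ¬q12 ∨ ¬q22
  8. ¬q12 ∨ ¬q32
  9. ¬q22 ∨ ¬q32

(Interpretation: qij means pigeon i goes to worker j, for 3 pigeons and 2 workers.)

UNSATISFIABLE

Try q11 = True.
(¬q21) alone gives q21 = False.
(q22) alone gives q22 = True.
(¬q31) alone gives q31 = False.
(q32) alone gives q32 = True.
Now (¬q32) is unsatisfied and unit — conflict.
So q11 must be the other value — set q11 = False.
(q12) alone gives q12 = True.
(¬q22) alone gives q22 = False.
(q21) alone gives q21 = True.
(¬q31) alone gives q31 = False.
(q32) alone gives q32 = True.
Now (¬q32) is unsatisfied and unit — conflict.
Neither q11 = True nor q11 = False works.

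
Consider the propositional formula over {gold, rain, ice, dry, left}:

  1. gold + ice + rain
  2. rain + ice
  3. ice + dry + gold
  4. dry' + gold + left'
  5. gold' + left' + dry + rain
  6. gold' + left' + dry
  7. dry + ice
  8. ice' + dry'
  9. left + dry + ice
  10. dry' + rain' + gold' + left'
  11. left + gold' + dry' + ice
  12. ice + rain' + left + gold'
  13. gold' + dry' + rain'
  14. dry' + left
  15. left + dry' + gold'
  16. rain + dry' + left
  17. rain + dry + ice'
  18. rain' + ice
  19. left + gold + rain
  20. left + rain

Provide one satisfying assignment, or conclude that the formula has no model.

Case rain = 1:
(ice) alone gives ice = 1.
(dry') alone gives dry = 0.
Case gold = 1:
(left') alone gives left = 0.
Every clause now holds.

gold ↦ 1; rain ↦ 1; ice ↦ 1; dry ↦ 0; left ↦ 0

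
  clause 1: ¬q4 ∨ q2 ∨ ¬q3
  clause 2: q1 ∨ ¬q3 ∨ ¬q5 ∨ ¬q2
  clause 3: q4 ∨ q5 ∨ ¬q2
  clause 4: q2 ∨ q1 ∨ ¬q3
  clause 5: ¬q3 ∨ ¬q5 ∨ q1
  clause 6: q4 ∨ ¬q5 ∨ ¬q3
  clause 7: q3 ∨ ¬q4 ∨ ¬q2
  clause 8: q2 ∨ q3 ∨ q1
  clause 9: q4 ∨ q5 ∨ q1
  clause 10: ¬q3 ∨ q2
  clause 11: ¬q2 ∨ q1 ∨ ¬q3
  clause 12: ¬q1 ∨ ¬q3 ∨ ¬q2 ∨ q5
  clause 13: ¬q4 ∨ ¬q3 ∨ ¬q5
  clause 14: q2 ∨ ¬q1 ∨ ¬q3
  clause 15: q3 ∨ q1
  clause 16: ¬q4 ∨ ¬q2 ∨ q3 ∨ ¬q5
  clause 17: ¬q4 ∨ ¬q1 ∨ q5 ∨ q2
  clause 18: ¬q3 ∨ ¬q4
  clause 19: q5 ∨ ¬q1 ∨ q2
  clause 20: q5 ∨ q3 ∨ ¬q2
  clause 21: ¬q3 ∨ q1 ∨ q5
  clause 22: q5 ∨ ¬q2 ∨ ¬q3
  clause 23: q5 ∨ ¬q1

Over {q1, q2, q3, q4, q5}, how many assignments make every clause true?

3

There are 2^5 = 32 truth assignments over (q1, q2, q3, q4, q5).
Split on q3. With q3 = True, the clauses containing q3 are satisfied and ¬q3 drops from the rest; 0 of the 2^4 = 16 assignments to the other variables satisfy what remains.
With q3 = False, by the same count on the reduced clause set, 3 assignments work.
Total: 0 + 3 = 3.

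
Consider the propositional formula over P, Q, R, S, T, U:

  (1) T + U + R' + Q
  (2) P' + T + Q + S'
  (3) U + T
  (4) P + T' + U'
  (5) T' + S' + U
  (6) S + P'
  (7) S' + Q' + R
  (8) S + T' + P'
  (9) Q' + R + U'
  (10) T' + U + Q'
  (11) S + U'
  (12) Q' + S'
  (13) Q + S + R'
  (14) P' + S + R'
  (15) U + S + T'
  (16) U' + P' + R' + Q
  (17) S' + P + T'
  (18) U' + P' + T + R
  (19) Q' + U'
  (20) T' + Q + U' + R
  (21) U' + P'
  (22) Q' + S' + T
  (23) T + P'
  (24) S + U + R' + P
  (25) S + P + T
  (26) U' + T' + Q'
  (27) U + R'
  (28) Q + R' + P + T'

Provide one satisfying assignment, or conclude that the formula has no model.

P=0,  Q=0,  R=1,  S=1,  T=0,  U=1

Try U = 1.
The clause (S) is unit, so S = 1.
The clause (Q') is unit, so Q = 0.
The clause (P') is unit, so P = 0.
The clause (T') is unit, so T = 0.
Every clause is now satisfied; R is unconstrained.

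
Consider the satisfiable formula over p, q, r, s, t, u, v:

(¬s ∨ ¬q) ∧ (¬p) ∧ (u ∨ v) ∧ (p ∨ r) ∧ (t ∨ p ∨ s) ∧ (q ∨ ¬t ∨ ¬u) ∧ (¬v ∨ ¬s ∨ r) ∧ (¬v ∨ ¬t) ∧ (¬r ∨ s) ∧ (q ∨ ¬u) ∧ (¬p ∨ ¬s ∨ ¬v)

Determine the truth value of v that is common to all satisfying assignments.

True

Suppose v = False.
The clause (¬p) is unit, so p = False.
The clause (u) is unit, so u = True.
The clause (r) is unit, so r = True.
The clause (s) is unit, so s = True.
The clause (¬q) is unit, so q = False.
That conflicts with the unit clause (q).
So every satisfying assignment has v = True.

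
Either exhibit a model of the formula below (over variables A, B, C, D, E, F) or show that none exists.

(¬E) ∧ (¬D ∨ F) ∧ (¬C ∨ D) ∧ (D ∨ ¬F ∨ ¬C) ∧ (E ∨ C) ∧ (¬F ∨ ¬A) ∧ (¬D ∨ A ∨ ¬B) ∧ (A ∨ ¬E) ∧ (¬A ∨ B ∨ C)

A ↦ False; B ↦ False; C ↦ True; D ↦ True; E ↦ False; F ↦ True

(¬E) alone gives E = False.
(C) alone gives C = True.
(D) alone gives D = True.
(F) alone gives F = True.
(¬A) alone gives A = False.
(¬B) alone gives B = False.
All clauses are satisfied.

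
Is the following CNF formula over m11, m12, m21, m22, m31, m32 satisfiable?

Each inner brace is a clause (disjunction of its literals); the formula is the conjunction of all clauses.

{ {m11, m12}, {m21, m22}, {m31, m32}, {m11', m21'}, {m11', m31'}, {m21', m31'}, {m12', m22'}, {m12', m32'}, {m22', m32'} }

Branch on m11: set m11 = 1.
(m21') alone gives m21 = 0.
(m22) alone gives m22 = 1.
(m31') alone gives m31 = 0.
(m32) alone gives m32 = 1.
Now (m32') is unsatisfied and unit — conflict.
That branch fails; take m11 = 0 instead.
(m12) alone gives m12 = 1.
(m22') alone gives m22 = 0.
(m21) alone gives m21 = 1.
(m31') alone gives m31 = 0.
(m32) alone gives m32 = 1.
Now (m32') is unsatisfied and unit — conflict.
Either choice for m11 ends in contradiction.
No assignment satisfies every clause.

No, unsatisfiable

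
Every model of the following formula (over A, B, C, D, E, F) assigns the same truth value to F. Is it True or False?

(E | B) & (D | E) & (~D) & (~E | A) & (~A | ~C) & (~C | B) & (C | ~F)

False

Suppose F = 1.
The clause (~D) is unit, so D = 0.
The clause (E) is unit, so E = 1.
The clause (A) is unit, so A = 1.
The clause (~C) is unit, so C = 0.
Now (C) is unsatisfied and unit — conflict.
So every satisfying assignment has F = False.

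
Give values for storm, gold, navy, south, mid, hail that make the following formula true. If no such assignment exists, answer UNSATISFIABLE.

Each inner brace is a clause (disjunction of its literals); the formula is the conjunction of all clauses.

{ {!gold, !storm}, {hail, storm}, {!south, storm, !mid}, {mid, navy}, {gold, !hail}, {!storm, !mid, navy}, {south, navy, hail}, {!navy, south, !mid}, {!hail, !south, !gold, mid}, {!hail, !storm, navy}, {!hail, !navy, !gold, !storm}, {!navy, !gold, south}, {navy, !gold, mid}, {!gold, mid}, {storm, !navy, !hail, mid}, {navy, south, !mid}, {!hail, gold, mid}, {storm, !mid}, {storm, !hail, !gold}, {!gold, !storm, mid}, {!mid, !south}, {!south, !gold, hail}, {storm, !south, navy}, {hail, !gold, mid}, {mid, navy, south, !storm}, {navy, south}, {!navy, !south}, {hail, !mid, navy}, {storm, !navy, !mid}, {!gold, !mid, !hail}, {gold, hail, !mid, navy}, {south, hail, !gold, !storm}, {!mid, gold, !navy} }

storm=true; gold=false; navy=true; south=false; mid=false; hail=false

Branch on gold: set gold = false.
Unit clause (!hail) forces hail = false.
Unit clause (storm) forces storm = true.
Branch on mid: set mid = false.
Unit clause (navy) forces navy = true.
Unit clause (!south) forces south = false.
Every clause now holds.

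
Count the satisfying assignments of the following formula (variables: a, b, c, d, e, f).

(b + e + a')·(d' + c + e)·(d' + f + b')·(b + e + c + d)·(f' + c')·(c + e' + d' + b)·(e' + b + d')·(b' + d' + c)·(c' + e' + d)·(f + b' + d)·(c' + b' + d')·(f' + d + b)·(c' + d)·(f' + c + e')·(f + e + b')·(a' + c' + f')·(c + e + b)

There are 2^6 = 64 truth assignments over (a, b, c, d, e, f).
Split on a. With a = 1, the clauses containing a are satisfied and a' drops from the rest; 2 of the 2^5 = 32 assignments to the other variables satisfy what remains.
With a = 0, by the same count on the reduced clause set, 3 assignments work.
(One model: a=F, b=F, c=F, d=F, e=T, f=F.)
Total: 2 + 3 = 5.

5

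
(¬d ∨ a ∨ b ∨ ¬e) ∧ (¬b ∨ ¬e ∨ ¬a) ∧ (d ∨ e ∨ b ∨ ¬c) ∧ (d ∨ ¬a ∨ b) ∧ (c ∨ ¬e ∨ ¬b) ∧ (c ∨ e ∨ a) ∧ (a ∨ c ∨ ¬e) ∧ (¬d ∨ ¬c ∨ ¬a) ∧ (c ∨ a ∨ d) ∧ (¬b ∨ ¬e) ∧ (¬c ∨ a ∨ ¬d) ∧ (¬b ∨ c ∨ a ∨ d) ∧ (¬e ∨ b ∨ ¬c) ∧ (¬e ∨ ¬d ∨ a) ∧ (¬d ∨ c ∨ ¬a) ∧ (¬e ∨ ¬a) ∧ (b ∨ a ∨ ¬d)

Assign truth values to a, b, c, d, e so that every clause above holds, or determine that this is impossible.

a: True,  b: True,  c: False,  d: False,  e: False

Case b = True:
The clause (¬e) is unit, so e = False.
Case c = False:
The clause (a) is unit, so a = True.
The clause (¬d) is unit, so d = False.
This assignment satisfies each clause.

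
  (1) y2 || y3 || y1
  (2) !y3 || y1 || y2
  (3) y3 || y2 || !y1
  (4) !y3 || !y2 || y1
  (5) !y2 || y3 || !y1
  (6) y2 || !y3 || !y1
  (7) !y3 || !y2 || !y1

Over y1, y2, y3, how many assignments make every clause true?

There are 2^3 = 8 truth assignments over (y1, y2, y3).
Check each against the 7 clauses (columns in the order y1, y2, y3):
  F F F  ✗ fails (y2 || y3 || y1)
  F F T  ✗ fails (!y3 || y1 || y2)
  F T F  ✓ satisfies all
  F T T  ✗ fails (!y3 || !y2 || y1)
  T F F  ✗ fails (y3 || y2 || !y1)
  T F T  ✗ fails (y2 || !y3 || !y1)
  T T F  ✗ fails (!y2 || y3 || !y1)
  T T T  ✗ fails (!y3 || !y2 || !y1)
1 of the 8 rows is a model.

1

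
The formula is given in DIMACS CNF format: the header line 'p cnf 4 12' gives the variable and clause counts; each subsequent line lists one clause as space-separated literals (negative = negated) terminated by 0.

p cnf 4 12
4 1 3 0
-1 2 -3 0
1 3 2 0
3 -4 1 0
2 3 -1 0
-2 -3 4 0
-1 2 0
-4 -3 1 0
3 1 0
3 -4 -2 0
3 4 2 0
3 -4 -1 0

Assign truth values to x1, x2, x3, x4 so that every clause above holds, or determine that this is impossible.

Case x1 = False:
The clause (x3) is unit, so x3 = True.
The clause (¬x4) is unit, so x4 = False.
The clause (¬x2) is unit, so x2 = False.
All clauses are satisfied.

x1=False, x2=False, x3=True, x4=False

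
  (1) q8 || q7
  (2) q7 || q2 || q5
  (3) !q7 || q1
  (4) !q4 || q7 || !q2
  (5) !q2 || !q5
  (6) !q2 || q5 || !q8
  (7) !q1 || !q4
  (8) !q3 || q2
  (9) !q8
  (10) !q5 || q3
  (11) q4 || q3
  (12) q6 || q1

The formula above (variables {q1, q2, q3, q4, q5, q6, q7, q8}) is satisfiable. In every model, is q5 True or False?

False

Suppose q5 = true.
Unit clause (!q2) forces q2 = false.
Unit clause (!q3) forces q3 = false.
That conflicts with the unit clause (q3).
So every satisfying assignment has q5 = False.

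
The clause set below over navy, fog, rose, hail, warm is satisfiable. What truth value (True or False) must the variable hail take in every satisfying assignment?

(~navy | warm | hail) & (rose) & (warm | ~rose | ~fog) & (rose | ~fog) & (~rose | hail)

True

Suppose hail = 0.
Unit clause (rose) forces rose = 1.
But (~rose) is also a unit clause — contradiction.
So every satisfying assignment has hail = True.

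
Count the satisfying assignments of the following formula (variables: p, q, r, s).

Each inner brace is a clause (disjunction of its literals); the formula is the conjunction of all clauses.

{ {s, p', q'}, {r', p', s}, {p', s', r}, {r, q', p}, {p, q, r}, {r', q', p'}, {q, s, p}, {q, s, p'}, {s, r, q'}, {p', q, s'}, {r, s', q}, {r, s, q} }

3

There are 2^4 = 16 truth assignments over (p, q, r, s).
Check each against the 12 clauses (columns in the order p, q, r, s):
  F F F F  ✗ fails (p + q + r)
  F F F T  ✗ fails (p + q + r)
  F F T F  ✗ fails (q + s + p)
  F F T T  ✓ satisfies all
  F T F F  ✗ fails (r + q' + p)
  F T F T  ✗ fails (r + q' + p)
  F T T F  ✓ satisfies all
  F T T T  ✓ satisfies all
  T F F F  ✗ fails (q + s + p')
  T F F T  ✗ fails (p' + s' + r)
  T F T F  ✗ fails (r' + p' + s)
  T F T T  ✗ fails (p' + q + s')
  T T F F  ✗ fails (s + p' + q')
  T T F T  ✗ fails (p' + s' + r)
  T T T F  ✗ fails (s + p' + q')
  T T T T  ✗ fails (r' + q' + p')
3 of the 16 rows are models.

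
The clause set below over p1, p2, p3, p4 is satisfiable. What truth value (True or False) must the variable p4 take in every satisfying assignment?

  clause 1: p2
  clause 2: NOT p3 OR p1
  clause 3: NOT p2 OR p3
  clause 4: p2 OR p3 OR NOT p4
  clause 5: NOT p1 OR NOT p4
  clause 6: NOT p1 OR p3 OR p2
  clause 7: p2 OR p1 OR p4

False

Suppose p4 = true.
From the singleton clause (p2), p2 = true.
From the singleton clause (p3), p3 = true.
From the singleton clause (p1), p1 = true.
But (NOT p1) is also a unit clause — contradiction.
So every satisfying assignment has p4 = False.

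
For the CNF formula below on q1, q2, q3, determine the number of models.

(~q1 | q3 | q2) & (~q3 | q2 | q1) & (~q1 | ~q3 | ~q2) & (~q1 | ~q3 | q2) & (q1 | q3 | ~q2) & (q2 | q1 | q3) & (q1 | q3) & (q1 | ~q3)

There are 2^3 = 8 truth assignments over (q1, q2, q3).
Split on q1. With q1 = 1, the clauses containing q1 are satisfied and ~q1 drops from the rest; 1 of the 2^2 = 4 assignments to the other variables satisfy what remains.
With q1 = 0, by the same count on the reduced clause set, 0 assignments work.
Total: 1 + 0 = 1.

1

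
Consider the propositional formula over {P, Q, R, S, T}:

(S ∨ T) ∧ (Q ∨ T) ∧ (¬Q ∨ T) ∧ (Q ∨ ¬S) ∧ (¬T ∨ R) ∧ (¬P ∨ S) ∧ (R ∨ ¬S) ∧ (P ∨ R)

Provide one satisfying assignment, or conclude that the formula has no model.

Suppose S = False.
Unit clause (T) forces T = True.
Unit clause (R) forces R = True.
Unit clause (¬P) forces P = False.
All clauses hold; Q can take either value.

P: False, Q: True, R: True, S: False, T: True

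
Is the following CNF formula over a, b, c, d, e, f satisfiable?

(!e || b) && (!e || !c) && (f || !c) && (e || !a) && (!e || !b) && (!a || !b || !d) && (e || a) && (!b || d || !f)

Case e = false:
Unit clause (!a) forces a = false.
Now (a) is unsatisfied and unit — conflict.
So e must be the other value — set e = true.
Unit clause (b) forces b = true.
Now (!b) is unsatisfied and unit — conflict.
Both values of e lead to a conflict.
No assignment satisfies every clause.

No, unsatisfiable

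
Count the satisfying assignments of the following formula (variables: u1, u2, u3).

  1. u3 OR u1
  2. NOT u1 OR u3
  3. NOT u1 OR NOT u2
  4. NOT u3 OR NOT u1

There are 2^3 = 8 truth assignments over (u1, u2, u3).
Split on u1. With u1 = true, the clauses containing u1 are satisfied and NOT u1 drops from the rest; 0 of the 2^2 = 4 assignments to the other variables satisfy what remains.
With u1 = false, by the same count on the reduced clause set, 2 assignments work.
Total: 0 + 2 = 2.

2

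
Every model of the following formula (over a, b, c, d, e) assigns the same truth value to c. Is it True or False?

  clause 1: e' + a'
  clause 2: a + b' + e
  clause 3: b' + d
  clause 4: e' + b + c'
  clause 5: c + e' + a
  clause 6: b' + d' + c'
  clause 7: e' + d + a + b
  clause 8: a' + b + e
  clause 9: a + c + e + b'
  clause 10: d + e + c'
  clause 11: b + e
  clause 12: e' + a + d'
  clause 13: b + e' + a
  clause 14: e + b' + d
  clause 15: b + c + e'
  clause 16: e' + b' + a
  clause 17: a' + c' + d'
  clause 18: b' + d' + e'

False

Suppose c = 1.
Branch on e: set e = 0.
From the singleton clause (d), d = 1.
From the singleton clause (b'), b = 0.
That conflicts with the unit clause (b).
Undo e and try e = 1.
From the singleton clause (a'), a = 0.
From the singleton clause (b), b = 1.
That conflicts with the unit clause (b').
Both values of e lead to a conflict.
So every satisfying assignment has c = False.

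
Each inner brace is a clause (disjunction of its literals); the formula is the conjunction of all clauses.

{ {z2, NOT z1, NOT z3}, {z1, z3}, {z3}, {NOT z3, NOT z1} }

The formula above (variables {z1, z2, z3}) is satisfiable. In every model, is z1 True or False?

Suppose z1 = true.
Unit clause (z3) forces z3 = true.
That conflicts with the unit clause (NOT z3).
So every satisfying assignment has z1 = False.

False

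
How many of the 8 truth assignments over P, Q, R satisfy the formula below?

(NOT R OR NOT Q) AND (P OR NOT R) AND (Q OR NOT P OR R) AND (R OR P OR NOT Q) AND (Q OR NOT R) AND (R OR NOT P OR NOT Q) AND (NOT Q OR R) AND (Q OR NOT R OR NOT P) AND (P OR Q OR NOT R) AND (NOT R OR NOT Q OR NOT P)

1

There are 2^3 = 8 truth assignments over (P, Q, R).
Check each against the 10 clauses (columns in the order P, Q, R):
  F F F  ✓ satisfies all
  F F T  ✗ fails (P OR NOT R)
  F T F  ✗ fails (R OR P OR NOT Q)
  F T T  ✗ fails (NOT R OR NOT Q)
  T F F  ✗ fails (Q OR NOT P OR R)
  T F T  ✗ fails (Q OR NOT R)
  T T F  ✗ fails (R OR NOT P OR NOT Q)
  T T T  ✗ fails (NOT R OR NOT Q)
1 of the 8 rows is a model.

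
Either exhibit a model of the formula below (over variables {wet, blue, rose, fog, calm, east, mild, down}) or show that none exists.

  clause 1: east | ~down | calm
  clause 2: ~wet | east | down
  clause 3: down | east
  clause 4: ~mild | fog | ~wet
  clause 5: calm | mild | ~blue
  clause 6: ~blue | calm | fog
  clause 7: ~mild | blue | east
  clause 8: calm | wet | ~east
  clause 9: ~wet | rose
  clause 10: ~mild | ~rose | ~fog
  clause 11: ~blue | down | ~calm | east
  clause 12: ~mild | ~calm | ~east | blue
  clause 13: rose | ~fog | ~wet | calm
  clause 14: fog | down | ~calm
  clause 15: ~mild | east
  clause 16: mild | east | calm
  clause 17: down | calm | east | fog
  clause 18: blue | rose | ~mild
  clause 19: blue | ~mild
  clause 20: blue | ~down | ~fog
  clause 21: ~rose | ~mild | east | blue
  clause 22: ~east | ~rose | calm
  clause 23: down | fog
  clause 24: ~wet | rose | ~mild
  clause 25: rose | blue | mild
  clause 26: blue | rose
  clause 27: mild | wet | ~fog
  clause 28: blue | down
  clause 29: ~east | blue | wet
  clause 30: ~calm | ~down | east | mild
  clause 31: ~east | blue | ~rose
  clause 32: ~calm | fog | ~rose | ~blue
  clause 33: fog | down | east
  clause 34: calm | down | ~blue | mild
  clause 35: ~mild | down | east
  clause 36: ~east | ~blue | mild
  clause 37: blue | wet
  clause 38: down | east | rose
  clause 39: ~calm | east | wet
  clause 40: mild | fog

Branch on down: set down = 1.
Branch on east: set east = 1.
Branch on calm: set calm = 1.
Branch on wet: set wet = 0.
The clause (blue) is unit, so blue = 1.
The clause (mild) is unit, so mild = 1.
Branch on rose: set rose = 0.
All clauses hold; fog can take either value.

wet: 0; blue: 1; rose: 0; fog: 0; calm: 1; east: 1; mild: 1; down: 1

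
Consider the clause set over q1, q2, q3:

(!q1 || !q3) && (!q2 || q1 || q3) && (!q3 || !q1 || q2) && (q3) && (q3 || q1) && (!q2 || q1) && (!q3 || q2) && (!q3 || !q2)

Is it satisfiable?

No, unsatisfiable

The clause (q3) is unit, so q3 = true.
The clause (!q1) is unit, so q1 = false.
The clause (!q2) is unit, so q2 = false.
That conflicts with the unit clause (q2).
No assignment satisfies every clause.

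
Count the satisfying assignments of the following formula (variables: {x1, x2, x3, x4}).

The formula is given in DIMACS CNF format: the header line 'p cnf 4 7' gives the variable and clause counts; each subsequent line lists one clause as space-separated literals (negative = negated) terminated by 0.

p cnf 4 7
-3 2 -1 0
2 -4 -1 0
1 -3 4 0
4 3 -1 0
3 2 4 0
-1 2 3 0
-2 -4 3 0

There are 2^4 = 16 truth assignments over (x1, x2, x3, x4).
Split on x4. With x4 = True, the clauses containing x4 are satisfied and ¬x4 drops from the rest; 4 of the 2^3 = 8 assignments to the other variables satisfy what remains.
With x4 = False, by the same count on the reduced clause set, 2 assignments work.
Total: 4 + 2 = 6.

6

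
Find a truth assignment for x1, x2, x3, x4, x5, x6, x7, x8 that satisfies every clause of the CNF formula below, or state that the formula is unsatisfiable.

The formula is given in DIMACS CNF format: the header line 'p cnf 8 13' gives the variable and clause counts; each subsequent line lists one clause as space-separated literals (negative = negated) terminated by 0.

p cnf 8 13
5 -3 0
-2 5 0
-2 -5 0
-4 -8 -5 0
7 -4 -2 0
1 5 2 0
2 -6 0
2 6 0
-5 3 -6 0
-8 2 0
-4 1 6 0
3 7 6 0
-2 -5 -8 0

UNSATISFIABLE

Try x5 = True.
From the singleton clause (¬x2), x2 = False.
From the singleton clause (¬x6), x6 = False.
That conflicts with the unit clause (x6).
Backtrack on x5: now try x5 = False.
From the singleton clause (¬x3), x3 = False.
From the singleton clause (¬x2), x2 = False.
From the singleton clause (x1), x1 = True.
From the singleton clause (¬x6), x6 = False.
That conflicts with the unit clause (x6).
Neither x5 = True nor x5 = False works.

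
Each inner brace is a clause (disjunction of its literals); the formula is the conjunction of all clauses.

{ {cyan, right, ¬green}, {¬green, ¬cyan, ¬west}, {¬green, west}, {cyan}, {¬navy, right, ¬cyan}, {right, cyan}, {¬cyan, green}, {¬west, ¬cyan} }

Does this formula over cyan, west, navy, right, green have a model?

No, unsatisfiable

From the singleton clause (cyan), cyan = True.
From the singleton clause (green), green = True.
From the singleton clause (¬west), west = False.
But (west) is also a unit clause — contradiction.
No assignment satisfies every clause.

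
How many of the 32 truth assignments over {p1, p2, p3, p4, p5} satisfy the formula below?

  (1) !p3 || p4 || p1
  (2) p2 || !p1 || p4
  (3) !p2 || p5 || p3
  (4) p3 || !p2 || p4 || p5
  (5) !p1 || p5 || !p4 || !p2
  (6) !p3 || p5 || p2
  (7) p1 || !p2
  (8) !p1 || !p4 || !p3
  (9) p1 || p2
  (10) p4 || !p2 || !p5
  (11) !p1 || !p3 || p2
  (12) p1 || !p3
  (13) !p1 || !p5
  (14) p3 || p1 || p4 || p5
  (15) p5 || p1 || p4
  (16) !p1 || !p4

1

There are 2^5 = 32 truth assignments over (p1, p2, p3, p4, p5).
Split on p3. With p3 = true, the clauses containing p3 are satisfied and !p3 drops from the rest; 1 of the 2^4 = 16 assignments to the other variables satisfy what remains.
With p3 = false, by the same count on the reduced clause set, 0 assignments work.
Total: 1 + 0 = 1.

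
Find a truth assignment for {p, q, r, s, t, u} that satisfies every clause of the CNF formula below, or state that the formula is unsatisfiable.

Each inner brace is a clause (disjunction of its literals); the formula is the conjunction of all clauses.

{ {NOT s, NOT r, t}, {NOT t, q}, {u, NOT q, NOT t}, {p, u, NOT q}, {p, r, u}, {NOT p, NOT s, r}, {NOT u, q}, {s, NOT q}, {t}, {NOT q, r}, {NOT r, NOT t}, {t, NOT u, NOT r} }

UNSATISFIABLE

Unit clause (t) forces t = true.
Unit clause (q) forces q = true.
Unit clause (u) forces u = true.
Unit clause (s) forces s = true.
Unit clause (r) forces r = true.
Now (NOT r) is unsatisfied and unit — conflict.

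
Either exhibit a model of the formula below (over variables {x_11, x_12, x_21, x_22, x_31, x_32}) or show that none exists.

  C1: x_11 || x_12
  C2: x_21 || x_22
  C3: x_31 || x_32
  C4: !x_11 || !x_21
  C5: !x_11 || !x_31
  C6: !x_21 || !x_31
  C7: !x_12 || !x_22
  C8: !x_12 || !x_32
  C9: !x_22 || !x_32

Case x_11 = true:
(!x_21) alone gives x_21 = false.
(x_22) alone gives x_22 = true.
(!x_31) alone gives x_31 = false.
(x_32) alone gives x_32 = true.
But (!x_32) is also a unit clause — contradiction.
Backtrack on x_11: now try x_11 = false.
(x_12) alone gives x_12 = true.
(!x_22) alone gives x_22 = false.
(x_21) alone gives x_21 = true.
(!x_31) alone gives x_31 = false.
(x_32) alone gives x_32 = true.
But (!x_32) is also a unit clause — contradiction.
Neither x_11 = true nor x_11 = false works.

UNSATISFIABLE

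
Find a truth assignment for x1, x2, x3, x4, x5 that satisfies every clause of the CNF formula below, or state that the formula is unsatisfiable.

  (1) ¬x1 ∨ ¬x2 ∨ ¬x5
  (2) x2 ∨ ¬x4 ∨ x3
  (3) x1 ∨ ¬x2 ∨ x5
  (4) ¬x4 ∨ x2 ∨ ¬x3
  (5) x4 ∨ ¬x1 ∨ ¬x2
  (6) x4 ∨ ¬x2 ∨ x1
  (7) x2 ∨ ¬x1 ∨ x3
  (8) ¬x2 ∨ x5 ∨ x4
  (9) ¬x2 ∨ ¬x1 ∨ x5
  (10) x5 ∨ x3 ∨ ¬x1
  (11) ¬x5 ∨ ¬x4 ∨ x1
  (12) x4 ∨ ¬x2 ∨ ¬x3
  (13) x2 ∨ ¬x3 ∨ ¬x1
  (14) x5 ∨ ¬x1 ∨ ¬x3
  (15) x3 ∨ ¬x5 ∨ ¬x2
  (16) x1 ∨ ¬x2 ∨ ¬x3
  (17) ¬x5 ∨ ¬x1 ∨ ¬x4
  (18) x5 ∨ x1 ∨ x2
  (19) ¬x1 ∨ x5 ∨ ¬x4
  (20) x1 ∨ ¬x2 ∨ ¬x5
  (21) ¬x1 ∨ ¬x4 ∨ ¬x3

x1 ↦ False,  x2 ↦ False,  x3 ↦ False,  x4 ↦ False,  x5 ↦ True

Try x1 = False.
Try x2 = False.
(x5) alone gives x5 = True.
(¬x4) alone gives x4 = False.
No clause remains; x3 is free.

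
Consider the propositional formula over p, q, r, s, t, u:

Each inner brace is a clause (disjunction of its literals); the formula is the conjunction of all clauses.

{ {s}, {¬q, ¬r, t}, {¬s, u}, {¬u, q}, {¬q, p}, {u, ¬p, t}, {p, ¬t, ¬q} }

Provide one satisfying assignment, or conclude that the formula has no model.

p=True,  q=True,  r=True,  s=True,  t=True,  u=True

Unit clause (s) forces s = True.
Unit clause (u) forces u = True.
Unit clause (q) forces q = True.
Unit clause (p) forces p = True.
Case r = True:
Unit clause (t) forces t = True.
All clauses are satisfied.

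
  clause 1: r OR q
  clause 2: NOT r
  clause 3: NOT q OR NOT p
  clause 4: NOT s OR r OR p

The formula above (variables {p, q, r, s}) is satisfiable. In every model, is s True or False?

False

Suppose s = true.
Unit clause (NOT r) forces r = false.
Unit clause (q) forces q = true.
Unit clause (NOT p) forces p = false.
But (p) is also a unit clause — contradiction.
So every satisfying assignment has s = False.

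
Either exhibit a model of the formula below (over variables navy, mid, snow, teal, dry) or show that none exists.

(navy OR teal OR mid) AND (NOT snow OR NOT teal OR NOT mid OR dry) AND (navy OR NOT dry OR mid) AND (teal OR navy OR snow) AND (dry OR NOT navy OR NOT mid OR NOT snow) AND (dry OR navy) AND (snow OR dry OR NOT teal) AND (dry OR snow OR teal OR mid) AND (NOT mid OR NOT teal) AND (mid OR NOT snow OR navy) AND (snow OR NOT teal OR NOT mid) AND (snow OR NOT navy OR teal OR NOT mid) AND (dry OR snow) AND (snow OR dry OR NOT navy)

Case dry = true:
Case navy = true:
Case mid = false:
All clauses hold; snow, teal can take either value.

navy: true; mid: false; snow: false; teal: true; dry: true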